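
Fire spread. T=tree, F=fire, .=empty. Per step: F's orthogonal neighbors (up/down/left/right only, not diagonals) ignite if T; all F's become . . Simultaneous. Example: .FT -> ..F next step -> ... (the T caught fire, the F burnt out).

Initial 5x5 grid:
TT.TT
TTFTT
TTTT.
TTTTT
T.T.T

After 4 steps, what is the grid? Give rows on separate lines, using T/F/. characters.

Step 1: 3 trees catch fire, 1 burn out
  TT.TT
  TF.FT
  TTFT.
  TTTTT
  T.T.T
Step 2: 7 trees catch fire, 3 burn out
  TF.FT
  F...F
  TF.F.
  TTFTT
  T.T.T
Step 3: 6 trees catch fire, 7 burn out
  F...F
  .....
  F....
  TF.FT
  T.F.T
Step 4: 2 trees catch fire, 6 burn out
  .....
  .....
  .....
  F...F
  T...T

.....
.....
.....
F...F
T...T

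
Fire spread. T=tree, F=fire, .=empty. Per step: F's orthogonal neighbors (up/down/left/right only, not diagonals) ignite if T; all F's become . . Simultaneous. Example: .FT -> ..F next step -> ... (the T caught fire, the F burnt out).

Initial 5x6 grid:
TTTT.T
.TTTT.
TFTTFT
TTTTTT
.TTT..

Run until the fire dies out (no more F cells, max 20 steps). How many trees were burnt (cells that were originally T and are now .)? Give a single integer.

Answer: 21

Derivation:
Step 1: +8 fires, +2 burnt (F count now 8)
Step 2: +8 fires, +8 burnt (F count now 8)
Step 3: +5 fires, +8 burnt (F count now 5)
Step 4: +0 fires, +5 burnt (F count now 0)
Fire out after step 4
Initially T: 22, now '.': 29
Total burnt (originally-T cells now '.'): 21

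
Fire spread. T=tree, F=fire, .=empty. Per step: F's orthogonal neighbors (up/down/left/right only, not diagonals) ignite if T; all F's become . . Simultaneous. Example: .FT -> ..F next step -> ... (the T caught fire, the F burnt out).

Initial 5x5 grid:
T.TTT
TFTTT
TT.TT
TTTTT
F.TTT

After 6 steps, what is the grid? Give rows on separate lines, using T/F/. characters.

Step 1: 4 trees catch fire, 2 burn out
  T.TTT
  F.FTT
  TF.TT
  FTTTT
  ..TTT
Step 2: 5 trees catch fire, 4 burn out
  F.FTT
  ...FT
  F..TT
  .FTTT
  ..TTT
Step 3: 4 trees catch fire, 5 burn out
  ...FT
  ....F
  ...FT
  ..FTT
  ..TTT
Step 4: 4 trees catch fire, 4 burn out
  ....F
  .....
  ....F
  ...FT
  ..FTT
Step 5: 2 trees catch fire, 4 burn out
  .....
  .....
  .....
  ....F
  ...FT
Step 6: 1 trees catch fire, 2 burn out
  .....
  .....
  .....
  .....
  ....F

.....
.....
.....
.....
....F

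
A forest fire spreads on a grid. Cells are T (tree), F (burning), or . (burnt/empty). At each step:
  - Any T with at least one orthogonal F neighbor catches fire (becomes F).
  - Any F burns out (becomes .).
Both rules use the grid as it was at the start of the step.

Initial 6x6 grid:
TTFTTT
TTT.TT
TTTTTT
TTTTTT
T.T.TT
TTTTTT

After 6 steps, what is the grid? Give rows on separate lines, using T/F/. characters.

Step 1: 3 trees catch fire, 1 burn out
  TF.FTT
  TTF.TT
  TTTTTT
  TTTTTT
  T.T.TT
  TTTTTT
Step 2: 4 trees catch fire, 3 burn out
  F...FT
  TF..TT
  TTFTTT
  TTTTTT
  T.T.TT
  TTTTTT
Step 3: 6 trees catch fire, 4 burn out
  .....F
  F...FT
  TF.FTT
  TTFTTT
  T.T.TT
  TTTTTT
Step 4: 6 trees catch fire, 6 burn out
  ......
  .....F
  F...FT
  TF.FTT
  T.F.TT
  TTTTTT
Step 5: 4 trees catch fire, 6 burn out
  ......
  ......
  .....F
  F...FT
  T...TT
  TTFTTT
Step 6: 5 trees catch fire, 4 burn out
  ......
  ......
  ......
  .....F
  F...FT
  TF.FTT

......
......
......
.....F
F...FT
TF.FTT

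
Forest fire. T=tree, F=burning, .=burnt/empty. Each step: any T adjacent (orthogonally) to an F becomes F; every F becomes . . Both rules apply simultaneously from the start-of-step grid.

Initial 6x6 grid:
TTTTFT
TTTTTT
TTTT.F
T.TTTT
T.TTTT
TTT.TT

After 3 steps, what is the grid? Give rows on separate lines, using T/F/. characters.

Step 1: 5 trees catch fire, 2 burn out
  TTTF.F
  TTTTFF
  TTTT..
  T.TTTF
  T.TTTT
  TTT.TT
Step 2: 4 trees catch fire, 5 burn out
  TTF...
  TTTF..
  TTTT..
  T.TTF.
  T.TTTF
  TTT.TT
Step 3: 6 trees catch fire, 4 burn out
  TF....
  TTF...
  TTTF..
  T.TF..
  T.TTF.
  TTT.TF

TF....
TTF...
TTTF..
T.TF..
T.TTF.
TTT.TF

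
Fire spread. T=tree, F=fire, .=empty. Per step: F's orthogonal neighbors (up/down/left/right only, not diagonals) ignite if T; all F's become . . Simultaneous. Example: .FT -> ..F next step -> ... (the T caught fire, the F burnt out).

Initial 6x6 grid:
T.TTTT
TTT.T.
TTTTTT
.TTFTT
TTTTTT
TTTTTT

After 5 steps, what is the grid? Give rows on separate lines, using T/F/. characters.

Step 1: 4 trees catch fire, 1 burn out
  T.TTTT
  TTT.T.
  TTTFTT
  .TF.FT
  TTTFTT
  TTTTTT
Step 2: 7 trees catch fire, 4 burn out
  T.TTTT
  TTT.T.
  TTF.FT
  .F...F
  TTF.FT
  TTTFTT
Step 3: 8 trees catch fire, 7 burn out
  T.TTTT
  TTF.F.
  TF...F
  ......
  TF...F
  TTF.FT
Step 4: 7 trees catch fire, 8 burn out
  T.FTFT
  TF....
  F.....
  ......
  F.....
  TF...F
Step 5: 4 trees catch fire, 7 burn out
  T..F.F
  F.....
  ......
  ......
  ......
  F.....

T..F.F
F.....
......
......
......
F.....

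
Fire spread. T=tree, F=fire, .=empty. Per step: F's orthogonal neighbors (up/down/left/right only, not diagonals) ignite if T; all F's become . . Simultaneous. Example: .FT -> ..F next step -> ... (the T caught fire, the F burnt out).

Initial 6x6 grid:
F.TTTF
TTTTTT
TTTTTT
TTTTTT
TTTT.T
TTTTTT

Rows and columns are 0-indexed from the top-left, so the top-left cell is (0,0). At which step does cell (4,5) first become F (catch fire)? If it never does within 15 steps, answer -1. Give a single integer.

Step 1: cell (4,5)='T' (+3 fires, +2 burnt)
Step 2: cell (4,5)='T' (+5 fires, +3 burnt)
Step 3: cell (4,5)='T' (+7 fires, +5 burnt)
Step 4: cell (4,5)='F' (+6 fires, +7 burnt)
  -> target ignites at step 4
Step 5: cell (4,5)='.' (+5 fires, +6 burnt)
Step 6: cell (4,5)='.' (+4 fires, +5 burnt)
Step 7: cell (4,5)='.' (+2 fires, +4 burnt)
Step 8: cell (4,5)='.' (+0 fires, +2 burnt)
  fire out at step 8

4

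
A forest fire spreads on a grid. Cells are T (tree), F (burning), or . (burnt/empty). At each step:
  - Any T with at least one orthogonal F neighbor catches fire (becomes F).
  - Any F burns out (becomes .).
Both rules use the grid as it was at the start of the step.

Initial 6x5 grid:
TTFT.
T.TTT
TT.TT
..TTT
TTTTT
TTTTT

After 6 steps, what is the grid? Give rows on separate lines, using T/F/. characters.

Step 1: 3 trees catch fire, 1 burn out
  TF.F.
  T.FTT
  TT.TT
  ..TTT
  TTTTT
  TTTTT
Step 2: 2 trees catch fire, 3 burn out
  F....
  T..FT
  TT.TT
  ..TTT
  TTTTT
  TTTTT
Step 3: 3 trees catch fire, 2 burn out
  .....
  F...F
  TT.FT
  ..TTT
  TTTTT
  TTTTT
Step 4: 3 trees catch fire, 3 burn out
  .....
  .....
  FT..F
  ..TFT
  TTTTT
  TTTTT
Step 5: 4 trees catch fire, 3 burn out
  .....
  .....
  .F...
  ..F.F
  TTTFT
  TTTTT
Step 6: 3 trees catch fire, 4 burn out
  .....
  .....
  .....
  .....
  TTF.F
  TTTFT

.....
.....
.....
.....
TTF.F
TTTFT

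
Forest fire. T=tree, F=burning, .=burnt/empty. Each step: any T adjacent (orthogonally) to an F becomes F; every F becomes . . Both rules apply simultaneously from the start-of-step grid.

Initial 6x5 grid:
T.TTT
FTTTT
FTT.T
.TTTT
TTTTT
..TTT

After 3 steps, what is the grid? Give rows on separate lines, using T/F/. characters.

Step 1: 3 trees catch fire, 2 burn out
  F.TTT
  .FTTT
  .FT.T
  .TTTT
  TTTTT
  ..TTT
Step 2: 3 trees catch fire, 3 burn out
  ..TTT
  ..FTT
  ..F.T
  .FTTT
  TTTTT
  ..TTT
Step 3: 4 trees catch fire, 3 burn out
  ..FTT
  ...FT
  ....T
  ..FTT
  TFTTT
  ..TTT

..FTT
...FT
....T
..FTT
TFTTT
..TTT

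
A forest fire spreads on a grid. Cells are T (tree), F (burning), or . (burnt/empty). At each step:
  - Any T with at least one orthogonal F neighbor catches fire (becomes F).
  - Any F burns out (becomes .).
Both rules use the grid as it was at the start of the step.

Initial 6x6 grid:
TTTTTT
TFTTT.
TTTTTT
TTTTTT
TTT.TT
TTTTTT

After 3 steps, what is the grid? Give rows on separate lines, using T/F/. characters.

Step 1: 4 trees catch fire, 1 burn out
  TFTTTT
  F.FTT.
  TFTTTT
  TTTTTT
  TTT.TT
  TTTTTT
Step 2: 6 trees catch fire, 4 burn out
  F.FTTT
  ...FT.
  F.FTTT
  TFTTTT
  TTT.TT
  TTTTTT
Step 3: 6 trees catch fire, 6 burn out
  ...FTT
  ....F.
  ...FTT
  F.FTTT
  TFT.TT
  TTTTTT

...FTT
....F.
...FTT
F.FTTT
TFT.TT
TTTTTT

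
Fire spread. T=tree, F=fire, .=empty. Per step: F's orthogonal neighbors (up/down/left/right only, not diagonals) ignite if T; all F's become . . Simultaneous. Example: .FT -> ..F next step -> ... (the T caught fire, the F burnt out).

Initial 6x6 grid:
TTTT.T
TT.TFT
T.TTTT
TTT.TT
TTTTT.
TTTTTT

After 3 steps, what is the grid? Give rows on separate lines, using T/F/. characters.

Step 1: 3 trees catch fire, 1 burn out
  TTTT.T
  TT.F.F
  T.TTFT
  TTT.TT
  TTTTT.
  TTTTTT
Step 2: 5 trees catch fire, 3 burn out
  TTTF.F
  TT....
  T.TF.F
  TTT.FT
  TTTTT.
  TTTTTT
Step 3: 4 trees catch fire, 5 burn out
  TTF...
  TT....
  T.F...
  TTT..F
  TTTTF.
  TTTTTT

TTF...
TT....
T.F...
TTT..F
TTTTF.
TTTTTT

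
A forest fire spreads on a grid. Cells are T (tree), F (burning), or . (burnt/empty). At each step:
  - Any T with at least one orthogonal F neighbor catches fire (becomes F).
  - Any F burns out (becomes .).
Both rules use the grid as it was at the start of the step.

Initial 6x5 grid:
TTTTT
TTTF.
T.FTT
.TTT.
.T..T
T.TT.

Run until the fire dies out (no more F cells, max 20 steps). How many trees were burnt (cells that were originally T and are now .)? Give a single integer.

Step 1: +4 fires, +2 burnt (F count now 4)
Step 2: +6 fires, +4 burnt (F count now 6)
Step 3: +3 fires, +6 burnt (F count now 3)
Step 4: +2 fires, +3 burnt (F count now 2)
Step 5: +0 fires, +2 burnt (F count now 0)
Fire out after step 5
Initially T: 19, now '.': 26
Total burnt (originally-T cells now '.'): 15

Answer: 15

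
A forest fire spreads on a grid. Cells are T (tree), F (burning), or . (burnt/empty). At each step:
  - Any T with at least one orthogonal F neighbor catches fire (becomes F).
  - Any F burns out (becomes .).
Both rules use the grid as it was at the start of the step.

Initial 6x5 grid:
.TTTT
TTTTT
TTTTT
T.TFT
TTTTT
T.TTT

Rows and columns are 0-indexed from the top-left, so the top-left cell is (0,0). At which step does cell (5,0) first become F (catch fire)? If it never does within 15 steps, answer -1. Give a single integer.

Step 1: cell (5,0)='T' (+4 fires, +1 burnt)
Step 2: cell (5,0)='T' (+6 fires, +4 burnt)
Step 3: cell (5,0)='T' (+7 fires, +6 burnt)
Step 4: cell (5,0)='T' (+5 fires, +7 burnt)
Step 5: cell (5,0)='F' (+4 fires, +5 burnt)
  -> target ignites at step 5
Step 6: cell (5,0)='.' (+0 fires, +4 burnt)
  fire out at step 6

5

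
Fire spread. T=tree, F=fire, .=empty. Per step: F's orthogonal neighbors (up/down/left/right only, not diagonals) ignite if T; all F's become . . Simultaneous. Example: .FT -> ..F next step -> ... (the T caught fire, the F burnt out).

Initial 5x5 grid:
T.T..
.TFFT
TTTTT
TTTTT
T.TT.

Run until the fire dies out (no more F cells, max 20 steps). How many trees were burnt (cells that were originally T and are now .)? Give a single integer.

Answer: 16

Derivation:
Step 1: +5 fires, +2 burnt (F count now 5)
Step 2: +4 fires, +5 burnt (F count now 4)
Step 3: +5 fires, +4 burnt (F count now 5)
Step 4: +1 fires, +5 burnt (F count now 1)
Step 5: +1 fires, +1 burnt (F count now 1)
Step 6: +0 fires, +1 burnt (F count now 0)
Fire out after step 6
Initially T: 17, now '.': 24
Total burnt (originally-T cells now '.'): 16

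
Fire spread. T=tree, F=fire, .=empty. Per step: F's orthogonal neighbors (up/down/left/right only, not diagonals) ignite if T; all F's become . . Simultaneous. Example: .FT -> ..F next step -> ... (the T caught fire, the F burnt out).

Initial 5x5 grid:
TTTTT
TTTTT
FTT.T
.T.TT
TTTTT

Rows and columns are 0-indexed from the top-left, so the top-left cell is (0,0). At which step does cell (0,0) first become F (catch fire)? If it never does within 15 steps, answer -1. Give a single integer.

Step 1: cell (0,0)='T' (+2 fires, +1 burnt)
Step 2: cell (0,0)='F' (+4 fires, +2 burnt)
  -> target ignites at step 2
Step 3: cell (0,0)='.' (+3 fires, +4 burnt)
Step 4: cell (0,0)='.' (+4 fires, +3 burnt)
Step 5: cell (0,0)='.' (+3 fires, +4 burnt)
Step 6: cell (0,0)='.' (+4 fires, +3 burnt)
Step 7: cell (0,0)='.' (+1 fires, +4 burnt)
Step 8: cell (0,0)='.' (+0 fires, +1 burnt)
  fire out at step 8

2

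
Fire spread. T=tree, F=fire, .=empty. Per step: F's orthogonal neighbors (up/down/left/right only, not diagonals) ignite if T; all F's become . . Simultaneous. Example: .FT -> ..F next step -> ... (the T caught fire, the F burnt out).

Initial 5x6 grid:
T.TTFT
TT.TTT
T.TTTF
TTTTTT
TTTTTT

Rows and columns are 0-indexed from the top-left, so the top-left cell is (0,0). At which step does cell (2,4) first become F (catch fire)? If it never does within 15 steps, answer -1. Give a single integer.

Step 1: cell (2,4)='F' (+6 fires, +2 burnt)
  -> target ignites at step 1
Step 2: cell (2,4)='.' (+5 fires, +6 burnt)
Step 3: cell (2,4)='.' (+3 fires, +5 burnt)
Step 4: cell (2,4)='.' (+2 fires, +3 burnt)
Step 5: cell (2,4)='.' (+2 fires, +2 burnt)
Step 6: cell (2,4)='.' (+2 fires, +2 burnt)
Step 7: cell (2,4)='.' (+2 fires, +2 burnt)
Step 8: cell (2,4)='.' (+1 fires, +2 burnt)
Step 9: cell (2,4)='.' (+2 fires, +1 burnt)
Step 10: cell (2,4)='.' (+0 fires, +2 burnt)
  fire out at step 10

1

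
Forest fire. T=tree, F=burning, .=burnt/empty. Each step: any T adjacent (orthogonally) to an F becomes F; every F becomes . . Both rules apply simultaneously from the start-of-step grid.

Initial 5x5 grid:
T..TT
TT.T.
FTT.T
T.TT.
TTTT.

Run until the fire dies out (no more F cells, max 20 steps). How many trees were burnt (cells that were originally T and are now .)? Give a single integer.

Answer: 12

Derivation:
Step 1: +3 fires, +1 burnt (F count now 3)
Step 2: +4 fires, +3 burnt (F count now 4)
Step 3: +2 fires, +4 burnt (F count now 2)
Step 4: +2 fires, +2 burnt (F count now 2)
Step 5: +1 fires, +2 burnt (F count now 1)
Step 6: +0 fires, +1 burnt (F count now 0)
Fire out after step 6
Initially T: 16, now '.': 21
Total burnt (originally-T cells now '.'): 12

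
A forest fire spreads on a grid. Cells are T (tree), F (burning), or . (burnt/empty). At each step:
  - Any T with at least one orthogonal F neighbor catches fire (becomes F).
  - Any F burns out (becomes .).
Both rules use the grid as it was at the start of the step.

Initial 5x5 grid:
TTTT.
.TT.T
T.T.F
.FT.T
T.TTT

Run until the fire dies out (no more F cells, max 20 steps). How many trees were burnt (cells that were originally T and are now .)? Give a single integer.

Answer: 13

Derivation:
Step 1: +3 fires, +2 burnt (F count now 3)
Step 2: +3 fires, +3 burnt (F count now 3)
Step 3: +2 fires, +3 burnt (F count now 2)
Step 4: +2 fires, +2 burnt (F count now 2)
Step 5: +2 fires, +2 burnt (F count now 2)
Step 6: +1 fires, +2 burnt (F count now 1)
Step 7: +0 fires, +1 burnt (F count now 0)
Fire out after step 7
Initially T: 15, now '.': 23
Total burnt (originally-T cells now '.'): 13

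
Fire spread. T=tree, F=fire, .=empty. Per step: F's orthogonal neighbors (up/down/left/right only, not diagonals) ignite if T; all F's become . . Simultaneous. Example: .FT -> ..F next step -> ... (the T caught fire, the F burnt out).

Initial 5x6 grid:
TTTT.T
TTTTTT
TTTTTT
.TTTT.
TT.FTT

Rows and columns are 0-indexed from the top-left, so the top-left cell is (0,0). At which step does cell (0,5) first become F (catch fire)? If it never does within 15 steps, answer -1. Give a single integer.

Step 1: cell (0,5)='T' (+2 fires, +1 burnt)
Step 2: cell (0,5)='T' (+4 fires, +2 burnt)
Step 3: cell (0,5)='T' (+4 fires, +4 burnt)
Step 4: cell (0,5)='T' (+6 fires, +4 burnt)
Step 5: cell (0,5)='T' (+5 fires, +6 burnt)
Step 6: cell (0,5)='F' (+3 fires, +5 burnt)
  -> target ignites at step 6
Step 7: cell (0,5)='.' (+1 fires, +3 burnt)
Step 8: cell (0,5)='.' (+0 fires, +1 burnt)
  fire out at step 8

6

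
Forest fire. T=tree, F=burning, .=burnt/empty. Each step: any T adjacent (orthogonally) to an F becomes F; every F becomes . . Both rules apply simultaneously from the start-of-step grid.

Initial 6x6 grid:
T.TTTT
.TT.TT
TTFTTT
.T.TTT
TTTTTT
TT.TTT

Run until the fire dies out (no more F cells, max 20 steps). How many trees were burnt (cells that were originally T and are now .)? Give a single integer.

Answer: 28

Derivation:
Step 1: +3 fires, +1 burnt (F count now 3)
Step 2: +6 fires, +3 burnt (F count now 6)
Step 3: +6 fires, +6 burnt (F count now 6)
Step 4: +8 fires, +6 burnt (F count now 8)
Step 5: +4 fires, +8 burnt (F count now 4)
Step 6: +1 fires, +4 burnt (F count now 1)
Step 7: +0 fires, +1 burnt (F count now 0)
Fire out after step 7
Initially T: 29, now '.': 35
Total burnt (originally-T cells now '.'): 28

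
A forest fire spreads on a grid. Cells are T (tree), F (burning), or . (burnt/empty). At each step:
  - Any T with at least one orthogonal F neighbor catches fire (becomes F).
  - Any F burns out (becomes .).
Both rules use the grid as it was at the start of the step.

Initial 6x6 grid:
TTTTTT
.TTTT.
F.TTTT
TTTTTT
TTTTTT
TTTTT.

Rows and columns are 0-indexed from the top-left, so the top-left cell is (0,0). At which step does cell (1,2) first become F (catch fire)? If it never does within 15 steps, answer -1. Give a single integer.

Step 1: cell (1,2)='T' (+1 fires, +1 burnt)
Step 2: cell (1,2)='T' (+2 fires, +1 burnt)
Step 3: cell (1,2)='T' (+3 fires, +2 burnt)
Step 4: cell (1,2)='T' (+4 fires, +3 burnt)
Step 5: cell (1,2)='F' (+5 fires, +4 burnt)
  -> target ignites at step 5
Step 6: cell (1,2)='.' (+7 fires, +5 burnt)
Step 7: cell (1,2)='.' (+6 fires, +7 burnt)
Step 8: cell (1,2)='.' (+2 fires, +6 burnt)
Step 9: cell (1,2)='.' (+1 fires, +2 burnt)
Step 10: cell (1,2)='.' (+0 fires, +1 burnt)
  fire out at step 10

5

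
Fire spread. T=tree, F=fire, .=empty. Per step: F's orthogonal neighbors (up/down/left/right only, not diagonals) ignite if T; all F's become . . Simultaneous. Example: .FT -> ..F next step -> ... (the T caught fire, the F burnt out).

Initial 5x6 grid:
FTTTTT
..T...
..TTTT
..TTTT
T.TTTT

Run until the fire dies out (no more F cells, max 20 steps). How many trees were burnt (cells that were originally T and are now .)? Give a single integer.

Answer: 18

Derivation:
Step 1: +1 fires, +1 burnt (F count now 1)
Step 2: +1 fires, +1 burnt (F count now 1)
Step 3: +2 fires, +1 burnt (F count now 2)
Step 4: +2 fires, +2 burnt (F count now 2)
Step 5: +3 fires, +2 burnt (F count now 3)
Step 6: +3 fires, +3 burnt (F count now 3)
Step 7: +3 fires, +3 burnt (F count now 3)
Step 8: +2 fires, +3 burnt (F count now 2)
Step 9: +1 fires, +2 burnt (F count now 1)
Step 10: +0 fires, +1 burnt (F count now 0)
Fire out after step 10
Initially T: 19, now '.': 29
Total burnt (originally-T cells now '.'): 18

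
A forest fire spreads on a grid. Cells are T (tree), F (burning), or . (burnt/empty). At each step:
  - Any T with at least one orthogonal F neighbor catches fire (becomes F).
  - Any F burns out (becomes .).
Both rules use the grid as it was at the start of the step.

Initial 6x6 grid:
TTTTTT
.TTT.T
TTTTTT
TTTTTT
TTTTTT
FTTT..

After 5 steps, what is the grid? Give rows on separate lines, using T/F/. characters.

Step 1: 2 trees catch fire, 1 burn out
  TTTTTT
  .TTT.T
  TTTTTT
  TTTTTT
  FTTTTT
  .FTT..
Step 2: 3 trees catch fire, 2 burn out
  TTTTTT
  .TTT.T
  TTTTTT
  FTTTTT
  .FTTTT
  ..FT..
Step 3: 4 trees catch fire, 3 burn out
  TTTTTT
  .TTT.T
  FTTTTT
  .FTTTT
  ..FTTT
  ...F..
Step 4: 3 trees catch fire, 4 burn out
  TTTTTT
  .TTT.T
  .FTTTT
  ..FTTT
  ...FTT
  ......
Step 5: 4 trees catch fire, 3 burn out
  TTTTTT
  .FTT.T
  ..FTTT
  ...FTT
  ....FT
  ......

TTTTTT
.FTT.T
..FTTT
...FTT
....FT
......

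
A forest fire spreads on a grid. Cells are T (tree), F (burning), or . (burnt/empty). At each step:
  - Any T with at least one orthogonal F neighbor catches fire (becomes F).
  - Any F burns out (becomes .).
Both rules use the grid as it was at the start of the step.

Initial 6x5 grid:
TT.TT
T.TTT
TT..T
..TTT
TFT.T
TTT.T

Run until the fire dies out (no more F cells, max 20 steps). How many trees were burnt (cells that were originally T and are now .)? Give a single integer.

Answer: 16

Derivation:
Step 1: +3 fires, +1 burnt (F count now 3)
Step 2: +3 fires, +3 burnt (F count now 3)
Step 3: +1 fires, +3 burnt (F count now 1)
Step 4: +1 fires, +1 burnt (F count now 1)
Step 5: +2 fires, +1 burnt (F count now 2)
Step 6: +2 fires, +2 burnt (F count now 2)
Step 7: +2 fires, +2 burnt (F count now 2)
Step 8: +2 fires, +2 burnt (F count now 2)
Step 9: +0 fires, +2 burnt (F count now 0)
Fire out after step 9
Initially T: 21, now '.': 25
Total burnt (originally-T cells now '.'): 16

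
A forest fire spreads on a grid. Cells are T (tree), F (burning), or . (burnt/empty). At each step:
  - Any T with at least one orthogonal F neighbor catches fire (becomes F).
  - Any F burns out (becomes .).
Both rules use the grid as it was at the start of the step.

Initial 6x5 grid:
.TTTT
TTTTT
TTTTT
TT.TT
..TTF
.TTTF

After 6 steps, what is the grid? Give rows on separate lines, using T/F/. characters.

Step 1: 3 trees catch fire, 2 burn out
  .TTTT
  TTTTT
  TTTTT
  TT.TF
  ..TF.
  .TTF.
Step 2: 4 trees catch fire, 3 burn out
  .TTTT
  TTTTT
  TTTTF
  TT.F.
  ..F..
  .TF..
Step 3: 3 trees catch fire, 4 burn out
  .TTTT
  TTTTF
  TTTF.
  TT...
  .....
  .F...
Step 4: 3 trees catch fire, 3 burn out
  .TTTF
  TTTF.
  TTF..
  TT...
  .....
  .....
Step 5: 3 trees catch fire, 3 burn out
  .TTF.
  TTF..
  TF...
  TT...
  .....
  .....
Step 6: 4 trees catch fire, 3 burn out
  .TF..
  TF...
  F....
  TF...
  .....
  .....

.TF..
TF...
F....
TF...
.....
.....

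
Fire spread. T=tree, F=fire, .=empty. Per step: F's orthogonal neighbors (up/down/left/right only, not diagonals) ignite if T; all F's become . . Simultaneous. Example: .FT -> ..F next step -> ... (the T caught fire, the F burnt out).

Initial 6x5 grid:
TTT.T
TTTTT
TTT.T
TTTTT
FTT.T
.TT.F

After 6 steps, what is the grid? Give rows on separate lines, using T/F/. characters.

Step 1: 3 trees catch fire, 2 burn out
  TTT.T
  TTTTT
  TTT.T
  FTTTT
  .FT.F
  .TT..
Step 2: 5 trees catch fire, 3 burn out
  TTT.T
  TTTTT
  FTT.T
  .FTTF
  ..F..
  .FT..
Step 3: 6 trees catch fire, 5 burn out
  TTT.T
  FTTTT
  .FT.F
  ..FF.
  .....
  ..F..
Step 4: 4 trees catch fire, 6 burn out
  FTT.T
  .FTTF
  ..F..
  .....
  .....
  .....
Step 5: 4 trees catch fire, 4 burn out
  .FT.F
  ..FF.
  .....
  .....
  .....
  .....
Step 6: 1 trees catch fire, 4 burn out
  ..F..
  .....
  .....
  .....
  .....
  .....

..F..
.....
.....
.....
.....
.....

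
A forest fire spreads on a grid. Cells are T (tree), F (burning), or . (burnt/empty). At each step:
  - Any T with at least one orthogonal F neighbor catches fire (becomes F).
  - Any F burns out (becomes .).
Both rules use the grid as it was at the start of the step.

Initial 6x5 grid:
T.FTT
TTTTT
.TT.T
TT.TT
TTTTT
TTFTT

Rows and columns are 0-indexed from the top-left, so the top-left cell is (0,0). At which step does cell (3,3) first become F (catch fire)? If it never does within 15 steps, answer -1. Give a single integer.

Step 1: cell (3,3)='T' (+5 fires, +2 burnt)
Step 2: cell (3,3)='T' (+8 fires, +5 burnt)
Step 3: cell (3,3)='F' (+7 fires, +8 burnt)
  -> target ignites at step 3
Step 4: cell (3,3)='.' (+4 fires, +7 burnt)
Step 5: cell (3,3)='.' (+0 fires, +4 burnt)
  fire out at step 5

3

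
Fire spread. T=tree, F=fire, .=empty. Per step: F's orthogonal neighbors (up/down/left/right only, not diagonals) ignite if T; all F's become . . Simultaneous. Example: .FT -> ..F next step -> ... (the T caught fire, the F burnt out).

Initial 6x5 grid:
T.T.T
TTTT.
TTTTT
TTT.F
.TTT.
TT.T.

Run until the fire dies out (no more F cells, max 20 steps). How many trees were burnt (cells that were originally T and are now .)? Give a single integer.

Step 1: +1 fires, +1 burnt (F count now 1)
Step 2: +1 fires, +1 burnt (F count now 1)
Step 3: +2 fires, +1 burnt (F count now 2)
Step 4: +3 fires, +2 burnt (F count now 3)
Step 5: +5 fires, +3 burnt (F count now 5)
Step 6: +4 fires, +5 burnt (F count now 4)
Step 7: +3 fires, +4 burnt (F count now 3)
Step 8: +1 fires, +3 burnt (F count now 1)
Step 9: +0 fires, +1 burnt (F count now 0)
Fire out after step 9
Initially T: 21, now '.': 29
Total burnt (originally-T cells now '.'): 20

Answer: 20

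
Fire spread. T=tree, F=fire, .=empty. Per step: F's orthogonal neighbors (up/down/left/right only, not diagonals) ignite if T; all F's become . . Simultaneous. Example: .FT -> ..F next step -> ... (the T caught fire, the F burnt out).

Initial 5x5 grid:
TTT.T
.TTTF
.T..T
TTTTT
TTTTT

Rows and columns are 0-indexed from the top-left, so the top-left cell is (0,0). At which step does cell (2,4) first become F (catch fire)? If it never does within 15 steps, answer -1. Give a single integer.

Step 1: cell (2,4)='F' (+3 fires, +1 burnt)
  -> target ignites at step 1
Step 2: cell (2,4)='.' (+2 fires, +3 burnt)
Step 3: cell (2,4)='.' (+4 fires, +2 burnt)
Step 4: cell (2,4)='.' (+4 fires, +4 burnt)
Step 5: cell (2,4)='.' (+3 fires, +4 burnt)
Step 6: cell (2,4)='.' (+2 fires, +3 burnt)
Step 7: cell (2,4)='.' (+1 fires, +2 burnt)
Step 8: cell (2,4)='.' (+0 fires, +1 burnt)
  fire out at step 8

1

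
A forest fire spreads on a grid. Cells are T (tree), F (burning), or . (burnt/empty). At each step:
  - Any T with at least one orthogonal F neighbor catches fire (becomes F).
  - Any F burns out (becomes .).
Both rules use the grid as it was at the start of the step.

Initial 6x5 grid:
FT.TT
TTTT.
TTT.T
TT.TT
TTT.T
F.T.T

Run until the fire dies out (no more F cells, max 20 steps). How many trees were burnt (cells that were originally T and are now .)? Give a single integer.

Step 1: +3 fires, +2 burnt (F count now 3)
Step 2: +4 fires, +3 burnt (F count now 4)
Step 3: +4 fires, +4 burnt (F count now 4)
Step 4: +3 fires, +4 burnt (F count now 3)
Step 5: +1 fires, +3 burnt (F count now 1)
Step 6: +1 fires, +1 burnt (F count now 1)
Step 7: +0 fires, +1 burnt (F count now 0)
Fire out after step 7
Initially T: 21, now '.': 25
Total burnt (originally-T cells now '.'): 16

Answer: 16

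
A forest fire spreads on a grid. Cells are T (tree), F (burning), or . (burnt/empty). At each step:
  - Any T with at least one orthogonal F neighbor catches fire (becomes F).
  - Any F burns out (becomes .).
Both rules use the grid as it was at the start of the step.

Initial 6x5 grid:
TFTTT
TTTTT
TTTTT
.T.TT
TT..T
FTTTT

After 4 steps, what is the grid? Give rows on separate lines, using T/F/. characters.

Step 1: 5 trees catch fire, 2 burn out
  F.FTT
  TFTTT
  TTTTT
  .T.TT
  FT..T
  .FTTT
Step 2: 6 trees catch fire, 5 burn out
  ...FT
  F.FTT
  TFTTT
  .T.TT
  .F..T
  ..FTT
Step 3: 6 trees catch fire, 6 burn out
  ....F
  ...FT
  F.FTT
  .F.TT
  ....T
  ...FT
Step 4: 3 trees catch fire, 6 burn out
  .....
  ....F
  ...FT
  ...TT
  ....T
  ....F

.....
....F
...FT
...TT
....T
....F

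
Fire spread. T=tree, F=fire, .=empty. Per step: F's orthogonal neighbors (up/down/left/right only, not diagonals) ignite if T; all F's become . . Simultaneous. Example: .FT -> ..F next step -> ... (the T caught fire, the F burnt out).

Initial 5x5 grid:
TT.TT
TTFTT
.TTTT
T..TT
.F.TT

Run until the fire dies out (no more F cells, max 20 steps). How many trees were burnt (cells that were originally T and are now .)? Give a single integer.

Answer: 16

Derivation:
Step 1: +3 fires, +2 burnt (F count now 3)
Step 2: +6 fires, +3 burnt (F count now 6)
Step 3: +4 fires, +6 burnt (F count now 4)
Step 4: +2 fires, +4 burnt (F count now 2)
Step 5: +1 fires, +2 burnt (F count now 1)
Step 6: +0 fires, +1 burnt (F count now 0)
Fire out after step 6
Initially T: 17, now '.': 24
Total burnt (originally-T cells now '.'): 16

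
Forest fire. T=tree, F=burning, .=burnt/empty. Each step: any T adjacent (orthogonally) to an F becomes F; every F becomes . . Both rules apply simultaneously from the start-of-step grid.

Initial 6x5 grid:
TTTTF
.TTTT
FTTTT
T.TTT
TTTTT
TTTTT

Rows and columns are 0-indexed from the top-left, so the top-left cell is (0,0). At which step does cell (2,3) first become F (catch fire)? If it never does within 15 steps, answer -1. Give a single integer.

Step 1: cell (2,3)='T' (+4 fires, +2 burnt)
Step 2: cell (2,3)='T' (+6 fires, +4 burnt)
Step 3: cell (2,3)='F' (+7 fires, +6 burnt)
  -> target ignites at step 3
Step 4: cell (2,3)='.' (+5 fires, +7 burnt)
Step 5: cell (2,3)='.' (+3 fires, +5 burnt)
Step 6: cell (2,3)='.' (+1 fires, +3 burnt)
Step 7: cell (2,3)='.' (+0 fires, +1 burnt)
  fire out at step 7

3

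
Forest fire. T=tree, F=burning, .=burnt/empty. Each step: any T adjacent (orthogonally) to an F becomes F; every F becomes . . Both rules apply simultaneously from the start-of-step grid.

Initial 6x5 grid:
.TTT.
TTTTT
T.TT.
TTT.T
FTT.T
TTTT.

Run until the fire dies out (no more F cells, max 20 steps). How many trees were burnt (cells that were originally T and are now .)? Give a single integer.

Step 1: +3 fires, +1 burnt (F count now 3)
Step 2: +4 fires, +3 burnt (F count now 4)
Step 3: +3 fires, +4 burnt (F count now 3)
Step 4: +3 fires, +3 burnt (F count now 3)
Step 5: +3 fires, +3 burnt (F count now 3)
Step 6: +2 fires, +3 burnt (F count now 2)
Step 7: +2 fires, +2 burnt (F count now 2)
Step 8: +0 fires, +2 burnt (F count now 0)
Fire out after step 8
Initially T: 22, now '.': 28
Total burnt (originally-T cells now '.'): 20

Answer: 20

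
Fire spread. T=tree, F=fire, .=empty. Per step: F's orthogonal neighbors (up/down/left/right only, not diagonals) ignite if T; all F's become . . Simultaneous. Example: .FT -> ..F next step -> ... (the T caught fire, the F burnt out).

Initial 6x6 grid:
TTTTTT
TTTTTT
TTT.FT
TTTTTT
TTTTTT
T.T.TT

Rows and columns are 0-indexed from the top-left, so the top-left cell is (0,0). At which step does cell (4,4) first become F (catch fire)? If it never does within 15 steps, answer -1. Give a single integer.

Step 1: cell (4,4)='T' (+3 fires, +1 burnt)
Step 2: cell (4,4)='F' (+6 fires, +3 burnt)
  -> target ignites at step 2
Step 3: cell (4,4)='.' (+7 fires, +6 burnt)
Step 4: cell (4,4)='.' (+6 fires, +7 burnt)
Step 5: cell (4,4)='.' (+6 fires, +6 burnt)
Step 6: cell (4,4)='.' (+3 fires, +6 burnt)
Step 7: cell (4,4)='.' (+1 fires, +3 burnt)
Step 8: cell (4,4)='.' (+0 fires, +1 burnt)
  fire out at step 8

2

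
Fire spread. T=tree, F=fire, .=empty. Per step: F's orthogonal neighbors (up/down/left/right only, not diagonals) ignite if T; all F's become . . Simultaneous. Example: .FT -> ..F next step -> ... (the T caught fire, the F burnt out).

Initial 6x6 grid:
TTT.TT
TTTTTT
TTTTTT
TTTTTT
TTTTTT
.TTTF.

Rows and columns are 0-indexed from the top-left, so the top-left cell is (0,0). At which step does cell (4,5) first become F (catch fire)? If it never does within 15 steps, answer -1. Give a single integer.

Step 1: cell (4,5)='T' (+2 fires, +1 burnt)
Step 2: cell (4,5)='F' (+4 fires, +2 burnt)
  -> target ignites at step 2
Step 3: cell (4,5)='.' (+5 fires, +4 burnt)
Step 4: cell (4,5)='.' (+5 fires, +5 burnt)
Step 5: cell (4,5)='.' (+6 fires, +5 burnt)
Step 6: cell (4,5)='.' (+4 fires, +6 burnt)
Step 7: cell (4,5)='.' (+3 fires, +4 burnt)
Step 8: cell (4,5)='.' (+2 fires, +3 burnt)
Step 9: cell (4,5)='.' (+1 fires, +2 burnt)
Step 10: cell (4,5)='.' (+0 fires, +1 burnt)
  fire out at step 10

2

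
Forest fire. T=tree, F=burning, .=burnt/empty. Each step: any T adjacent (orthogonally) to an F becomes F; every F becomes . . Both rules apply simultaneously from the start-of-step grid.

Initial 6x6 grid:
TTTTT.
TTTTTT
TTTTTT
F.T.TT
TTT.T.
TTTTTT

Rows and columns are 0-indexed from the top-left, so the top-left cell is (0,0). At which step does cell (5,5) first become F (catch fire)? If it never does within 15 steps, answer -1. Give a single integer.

Step 1: cell (5,5)='T' (+2 fires, +1 burnt)
Step 2: cell (5,5)='T' (+4 fires, +2 burnt)
Step 3: cell (5,5)='T' (+5 fires, +4 burnt)
Step 4: cell (5,5)='T' (+5 fires, +5 burnt)
Step 5: cell (5,5)='T' (+4 fires, +5 burnt)
Step 6: cell (5,5)='T' (+5 fires, +4 burnt)
Step 7: cell (5,5)='F' (+5 fires, +5 burnt)
  -> target ignites at step 7
Step 8: cell (5,5)='.' (+0 fires, +5 burnt)
  fire out at step 8

7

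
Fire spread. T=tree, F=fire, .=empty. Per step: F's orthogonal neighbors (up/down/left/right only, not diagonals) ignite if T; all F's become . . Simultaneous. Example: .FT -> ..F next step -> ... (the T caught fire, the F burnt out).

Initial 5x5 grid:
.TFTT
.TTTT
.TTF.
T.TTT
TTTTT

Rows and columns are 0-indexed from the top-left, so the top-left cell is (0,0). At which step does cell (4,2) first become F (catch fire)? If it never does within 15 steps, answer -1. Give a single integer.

Step 1: cell (4,2)='T' (+6 fires, +2 burnt)
Step 2: cell (4,2)='T' (+7 fires, +6 burnt)
Step 3: cell (4,2)='F' (+2 fires, +7 burnt)
  -> target ignites at step 3
Step 4: cell (4,2)='.' (+1 fires, +2 burnt)
Step 5: cell (4,2)='.' (+1 fires, +1 burnt)
Step 6: cell (4,2)='.' (+1 fires, +1 burnt)
Step 7: cell (4,2)='.' (+0 fires, +1 burnt)
  fire out at step 7

3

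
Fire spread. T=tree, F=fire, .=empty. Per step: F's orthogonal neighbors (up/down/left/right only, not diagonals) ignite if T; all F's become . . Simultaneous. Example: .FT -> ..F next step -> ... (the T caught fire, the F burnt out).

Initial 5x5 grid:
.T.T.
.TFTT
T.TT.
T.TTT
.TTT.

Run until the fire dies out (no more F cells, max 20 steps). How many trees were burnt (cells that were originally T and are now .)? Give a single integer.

Step 1: +3 fires, +1 burnt (F count now 3)
Step 2: +5 fires, +3 burnt (F count now 5)
Step 3: +2 fires, +5 burnt (F count now 2)
Step 4: +3 fires, +2 burnt (F count now 3)
Step 5: +0 fires, +3 burnt (F count now 0)
Fire out after step 5
Initially T: 15, now '.': 23
Total burnt (originally-T cells now '.'): 13

Answer: 13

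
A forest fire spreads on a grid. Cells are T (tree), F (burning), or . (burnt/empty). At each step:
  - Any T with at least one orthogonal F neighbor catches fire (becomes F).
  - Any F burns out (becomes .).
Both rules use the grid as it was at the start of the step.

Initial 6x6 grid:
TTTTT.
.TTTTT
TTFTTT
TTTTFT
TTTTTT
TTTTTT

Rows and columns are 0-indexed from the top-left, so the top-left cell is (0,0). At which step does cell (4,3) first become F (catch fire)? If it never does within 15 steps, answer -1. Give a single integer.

Step 1: cell (4,3)='T' (+8 fires, +2 burnt)
Step 2: cell (4,3)='F' (+11 fires, +8 burnt)
  -> target ignites at step 2
Step 3: cell (4,3)='.' (+9 fires, +11 burnt)
Step 4: cell (4,3)='.' (+3 fires, +9 burnt)
Step 5: cell (4,3)='.' (+1 fires, +3 burnt)
Step 6: cell (4,3)='.' (+0 fires, +1 burnt)
  fire out at step 6

2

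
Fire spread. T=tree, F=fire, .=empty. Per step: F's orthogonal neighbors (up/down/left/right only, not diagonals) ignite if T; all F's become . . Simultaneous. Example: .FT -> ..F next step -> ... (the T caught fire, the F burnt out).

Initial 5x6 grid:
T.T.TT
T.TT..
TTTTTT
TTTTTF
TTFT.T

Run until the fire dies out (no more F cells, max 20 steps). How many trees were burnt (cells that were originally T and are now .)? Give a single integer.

Answer: 20

Derivation:
Step 1: +6 fires, +2 burnt (F count now 6)
Step 2: +5 fires, +6 burnt (F count now 5)
Step 3: +4 fires, +5 burnt (F count now 4)
Step 4: +3 fires, +4 burnt (F count now 3)
Step 5: +1 fires, +3 burnt (F count now 1)
Step 6: +1 fires, +1 burnt (F count now 1)
Step 7: +0 fires, +1 burnt (F count now 0)
Fire out after step 7
Initially T: 22, now '.': 28
Total burnt (originally-T cells now '.'): 20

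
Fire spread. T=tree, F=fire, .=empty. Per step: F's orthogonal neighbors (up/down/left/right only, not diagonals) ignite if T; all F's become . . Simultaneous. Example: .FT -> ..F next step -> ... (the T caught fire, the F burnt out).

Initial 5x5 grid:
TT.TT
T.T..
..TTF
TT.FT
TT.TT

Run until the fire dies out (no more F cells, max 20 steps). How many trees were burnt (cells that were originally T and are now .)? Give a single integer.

Step 1: +3 fires, +2 burnt (F count now 3)
Step 2: +2 fires, +3 burnt (F count now 2)
Step 3: +1 fires, +2 burnt (F count now 1)
Step 4: +0 fires, +1 burnt (F count now 0)
Fire out after step 4
Initially T: 15, now '.': 16
Total burnt (originally-T cells now '.'): 6

Answer: 6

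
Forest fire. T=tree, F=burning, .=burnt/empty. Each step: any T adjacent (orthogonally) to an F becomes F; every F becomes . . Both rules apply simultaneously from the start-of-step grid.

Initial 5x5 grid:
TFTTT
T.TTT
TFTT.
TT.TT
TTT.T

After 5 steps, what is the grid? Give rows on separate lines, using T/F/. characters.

Step 1: 5 trees catch fire, 2 burn out
  F.FTT
  T.TTT
  F.FT.
  TF.TT
  TTT.T
Step 2: 6 trees catch fire, 5 burn out
  ...FT
  F.FTT
  ...F.
  F..TT
  TFT.T
Step 3: 5 trees catch fire, 6 burn out
  ....F
  ...FT
  .....
  ...FT
  F.F.T
Step 4: 2 trees catch fire, 5 burn out
  .....
  ....F
  .....
  ....F
  ....T
Step 5: 1 trees catch fire, 2 burn out
  .....
  .....
  .....
  .....
  ....F

.....
.....
.....
.....
....F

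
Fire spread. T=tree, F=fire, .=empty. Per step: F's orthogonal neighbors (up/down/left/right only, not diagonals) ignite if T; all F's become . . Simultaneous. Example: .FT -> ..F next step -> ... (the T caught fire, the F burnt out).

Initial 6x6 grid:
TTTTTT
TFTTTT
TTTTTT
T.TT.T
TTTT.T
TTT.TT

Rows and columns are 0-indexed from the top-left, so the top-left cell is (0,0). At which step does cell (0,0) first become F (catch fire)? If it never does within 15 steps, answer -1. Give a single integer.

Step 1: cell (0,0)='T' (+4 fires, +1 burnt)
Step 2: cell (0,0)='F' (+5 fires, +4 burnt)
  -> target ignites at step 2
Step 3: cell (0,0)='.' (+5 fires, +5 burnt)
Step 4: cell (0,0)='.' (+6 fires, +5 burnt)
Step 5: cell (0,0)='.' (+6 fires, +6 burnt)
Step 6: cell (0,0)='.' (+2 fires, +6 burnt)
Step 7: cell (0,0)='.' (+1 fires, +2 burnt)
Step 8: cell (0,0)='.' (+1 fires, +1 burnt)
Step 9: cell (0,0)='.' (+1 fires, +1 burnt)
Step 10: cell (0,0)='.' (+0 fires, +1 burnt)
  fire out at step 10

2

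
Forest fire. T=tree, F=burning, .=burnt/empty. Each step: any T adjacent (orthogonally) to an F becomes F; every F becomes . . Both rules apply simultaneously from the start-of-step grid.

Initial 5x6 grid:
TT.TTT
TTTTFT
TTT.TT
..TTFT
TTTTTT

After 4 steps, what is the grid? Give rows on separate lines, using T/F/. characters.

Step 1: 7 trees catch fire, 2 burn out
  TT.TFT
  TTTF.F
  TTT.FT
  ..TF.F
  TTTTFT
Step 2: 7 trees catch fire, 7 burn out
  TT.F.F
  TTF...
  TTT..F
  ..F...
  TTTF.F
Step 3: 3 trees catch fire, 7 burn out
  TT....
  TF....
  TTF...
  ......
  TTF...
Step 4: 4 trees catch fire, 3 burn out
  TF....
  F.....
  TF....
  ......
  TF....

TF....
F.....
TF....
......
TF....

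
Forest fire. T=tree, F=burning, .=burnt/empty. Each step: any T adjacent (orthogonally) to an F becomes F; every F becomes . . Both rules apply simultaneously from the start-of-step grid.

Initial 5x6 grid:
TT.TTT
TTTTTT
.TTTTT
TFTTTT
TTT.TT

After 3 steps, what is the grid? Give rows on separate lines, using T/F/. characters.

Step 1: 4 trees catch fire, 1 burn out
  TT.TTT
  TTTTTT
  .FTTTT
  F.FTTT
  TFT.TT
Step 2: 5 trees catch fire, 4 burn out
  TT.TTT
  TFTTTT
  ..FTTT
  ...FTT
  F.F.TT
Step 3: 5 trees catch fire, 5 burn out
  TF.TTT
  F.FTTT
  ...FTT
  ....FT
  ....TT

TF.TTT
F.FTTT
...FTT
....FT
....TT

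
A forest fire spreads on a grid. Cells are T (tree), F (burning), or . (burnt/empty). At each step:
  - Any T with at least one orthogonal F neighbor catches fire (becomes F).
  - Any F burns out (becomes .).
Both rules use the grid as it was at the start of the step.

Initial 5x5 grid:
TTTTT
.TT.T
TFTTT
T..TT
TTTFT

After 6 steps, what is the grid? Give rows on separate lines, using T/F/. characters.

Step 1: 6 trees catch fire, 2 burn out
  TTTTT
  .FT.T
  F.FTT
  T..FT
  TTF.F
Step 2: 6 trees catch fire, 6 burn out
  TFTTT
  ..F.T
  ...FT
  F...F
  TF...
Step 3: 4 trees catch fire, 6 burn out
  F.FTT
  ....T
  ....F
  .....
  F....
Step 4: 2 trees catch fire, 4 burn out
  ...FT
  ....F
  .....
  .....
  .....
Step 5: 1 trees catch fire, 2 burn out
  ....F
  .....
  .....
  .....
  .....
Step 6: 0 trees catch fire, 1 burn out
  .....
  .....
  .....
  .....
  .....

.....
.....
.....
.....
.....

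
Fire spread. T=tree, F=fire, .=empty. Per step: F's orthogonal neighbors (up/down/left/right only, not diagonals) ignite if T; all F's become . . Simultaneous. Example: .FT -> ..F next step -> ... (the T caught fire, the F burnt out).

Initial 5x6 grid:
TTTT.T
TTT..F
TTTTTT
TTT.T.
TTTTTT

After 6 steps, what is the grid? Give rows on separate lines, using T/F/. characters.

Step 1: 2 trees catch fire, 1 burn out
  TTTT.F
  TTT...
  TTTTTF
  TTT.T.
  TTTTTT
Step 2: 1 trees catch fire, 2 burn out
  TTTT..
  TTT...
  TTTTF.
  TTT.T.
  TTTTTT
Step 3: 2 trees catch fire, 1 burn out
  TTTT..
  TTT...
  TTTF..
  TTT.F.
  TTTTTT
Step 4: 2 trees catch fire, 2 burn out
  TTTT..
  TTT...
  TTF...
  TTT...
  TTTTFT
Step 5: 5 trees catch fire, 2 burn out
  TTTT..
  TTF...
  TF....
  TTF...
  TTTF.F
Step 6: 5 trees catch fire, 5 burn out
  TTFT..
  TF....
  F.....
  TF....
  TTF...

TTFT..
TF....
F.....
TF....
TTF...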